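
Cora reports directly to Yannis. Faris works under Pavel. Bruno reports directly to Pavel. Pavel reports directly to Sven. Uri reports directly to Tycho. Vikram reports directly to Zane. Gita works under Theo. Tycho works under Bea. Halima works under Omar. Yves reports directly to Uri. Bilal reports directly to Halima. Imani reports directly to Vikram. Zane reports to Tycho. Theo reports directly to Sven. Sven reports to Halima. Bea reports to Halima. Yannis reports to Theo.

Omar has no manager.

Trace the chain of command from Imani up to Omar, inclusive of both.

Imani -> Vikram -> Zane -> Tycho -> Bea -> Halima -> Omar

Imani reports to Vikram. Vikram reports to Zane. Zane reports to Tycho. Tycho reports to Bea. Bea reports to Halima. Halima reports to Omar. Omar is at the top.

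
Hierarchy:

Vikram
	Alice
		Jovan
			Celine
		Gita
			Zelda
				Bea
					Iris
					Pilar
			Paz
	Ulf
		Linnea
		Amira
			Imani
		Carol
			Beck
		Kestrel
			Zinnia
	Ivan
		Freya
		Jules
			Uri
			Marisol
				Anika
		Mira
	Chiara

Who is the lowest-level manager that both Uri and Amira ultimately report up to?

Vikram

Uri's chain of managers is Jules, Ivan, Vikram. Amira's chain of managers is Ulf, Vikram. The first manager that appears in both chains is Vikram.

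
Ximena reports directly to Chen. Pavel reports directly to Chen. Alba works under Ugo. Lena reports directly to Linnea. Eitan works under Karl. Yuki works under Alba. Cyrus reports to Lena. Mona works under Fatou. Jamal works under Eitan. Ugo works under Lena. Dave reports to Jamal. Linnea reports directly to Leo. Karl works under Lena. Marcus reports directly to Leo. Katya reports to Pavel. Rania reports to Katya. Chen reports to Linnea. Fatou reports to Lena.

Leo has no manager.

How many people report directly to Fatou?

1

Fatou directly manages Mona. That is 1 direct report.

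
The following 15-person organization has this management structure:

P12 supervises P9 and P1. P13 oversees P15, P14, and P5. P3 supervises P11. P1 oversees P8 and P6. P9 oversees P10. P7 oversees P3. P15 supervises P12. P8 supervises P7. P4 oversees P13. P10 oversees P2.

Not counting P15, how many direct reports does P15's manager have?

2

P15 reports to P13. P13's other direct reports are P14, P5 — 2 peers.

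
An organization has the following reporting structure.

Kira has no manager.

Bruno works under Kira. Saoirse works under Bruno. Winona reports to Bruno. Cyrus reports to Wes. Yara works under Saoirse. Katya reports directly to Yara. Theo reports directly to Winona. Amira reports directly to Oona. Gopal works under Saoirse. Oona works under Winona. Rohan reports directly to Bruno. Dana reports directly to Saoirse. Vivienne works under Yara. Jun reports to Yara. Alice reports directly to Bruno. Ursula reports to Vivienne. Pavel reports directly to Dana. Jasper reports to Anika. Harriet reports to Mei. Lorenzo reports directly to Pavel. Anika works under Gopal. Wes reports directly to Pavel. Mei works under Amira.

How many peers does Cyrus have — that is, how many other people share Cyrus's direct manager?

0

Cyrus reports to Wes, and Wes has no other direct reports. Cyrus has 0 peers.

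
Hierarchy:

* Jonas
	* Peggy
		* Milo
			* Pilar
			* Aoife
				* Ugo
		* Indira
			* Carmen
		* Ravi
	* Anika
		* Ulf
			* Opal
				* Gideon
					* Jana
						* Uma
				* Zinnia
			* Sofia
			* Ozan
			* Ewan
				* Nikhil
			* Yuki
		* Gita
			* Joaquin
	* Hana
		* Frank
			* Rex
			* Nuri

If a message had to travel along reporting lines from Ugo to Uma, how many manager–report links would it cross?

Ugo is 4 levels below Jonas, and Uma is 6 levels below Jonas (their lowest common manager). The shortest path runs up from Ugo to Jonas and back down to Uma: 4 + 6 = 10 links.

10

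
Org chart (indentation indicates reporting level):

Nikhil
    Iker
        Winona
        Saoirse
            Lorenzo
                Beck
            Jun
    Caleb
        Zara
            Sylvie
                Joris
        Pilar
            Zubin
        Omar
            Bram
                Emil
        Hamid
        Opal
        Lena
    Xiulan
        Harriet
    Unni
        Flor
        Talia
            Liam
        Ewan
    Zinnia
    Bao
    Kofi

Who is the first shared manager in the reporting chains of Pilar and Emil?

Pilar's chain of managers is Caleb, Nikhil. Emil's chain of managers is Bram, Omar, Caleb, Nikhil. The first manager that appears in both chains is Caleb.

Caleb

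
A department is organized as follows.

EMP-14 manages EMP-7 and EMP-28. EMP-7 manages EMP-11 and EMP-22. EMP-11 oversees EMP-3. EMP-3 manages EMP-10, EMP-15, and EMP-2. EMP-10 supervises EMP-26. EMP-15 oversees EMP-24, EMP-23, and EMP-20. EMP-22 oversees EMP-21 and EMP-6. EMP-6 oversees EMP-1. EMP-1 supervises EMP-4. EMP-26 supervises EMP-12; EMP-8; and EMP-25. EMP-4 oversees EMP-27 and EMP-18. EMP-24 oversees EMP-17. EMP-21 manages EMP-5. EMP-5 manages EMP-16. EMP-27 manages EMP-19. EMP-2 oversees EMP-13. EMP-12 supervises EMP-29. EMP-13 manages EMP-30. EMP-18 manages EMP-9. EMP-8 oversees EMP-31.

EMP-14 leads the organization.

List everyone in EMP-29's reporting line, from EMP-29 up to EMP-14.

EMP-29 reports to EMP-12. EMP-12 reports to EMP-26. EMP-26 reports to EMP-10. EMP-10 reports to EMP-3. EMP-3 reports to EMP-11. EMP-11 reports to EMP-7. EMP-7 reports to EMP-14. EMP-14 is at the top.

EMP-29 -> EMP-12 -> EMP-26 -> EMP-10 -> EMP-3 -> EMP-11 -> EMP-7 -> EMP-14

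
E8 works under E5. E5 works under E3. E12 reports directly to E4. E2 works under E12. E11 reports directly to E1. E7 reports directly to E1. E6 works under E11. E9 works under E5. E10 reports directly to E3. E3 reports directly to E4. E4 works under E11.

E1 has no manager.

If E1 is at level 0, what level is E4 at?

Chain from E4 up to E1: E4 → E11 → E1. That is 2 steps up, so E4 is 2 levels below E1.

2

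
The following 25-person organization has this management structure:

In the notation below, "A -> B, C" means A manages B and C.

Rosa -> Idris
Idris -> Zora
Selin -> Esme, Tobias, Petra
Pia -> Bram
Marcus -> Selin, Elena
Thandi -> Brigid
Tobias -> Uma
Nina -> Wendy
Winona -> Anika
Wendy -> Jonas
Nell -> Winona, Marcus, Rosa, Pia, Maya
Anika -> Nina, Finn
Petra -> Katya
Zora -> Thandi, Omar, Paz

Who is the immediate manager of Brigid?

Brigid reports directly to Thandi.

Thandi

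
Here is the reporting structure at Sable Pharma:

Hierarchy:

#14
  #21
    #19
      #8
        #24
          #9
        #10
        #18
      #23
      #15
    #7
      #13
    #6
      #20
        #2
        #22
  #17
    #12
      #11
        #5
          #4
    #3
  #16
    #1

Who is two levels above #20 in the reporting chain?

#21

#20 reports to #6, and #6 reports to #21. So #20's skip-level manager is #21.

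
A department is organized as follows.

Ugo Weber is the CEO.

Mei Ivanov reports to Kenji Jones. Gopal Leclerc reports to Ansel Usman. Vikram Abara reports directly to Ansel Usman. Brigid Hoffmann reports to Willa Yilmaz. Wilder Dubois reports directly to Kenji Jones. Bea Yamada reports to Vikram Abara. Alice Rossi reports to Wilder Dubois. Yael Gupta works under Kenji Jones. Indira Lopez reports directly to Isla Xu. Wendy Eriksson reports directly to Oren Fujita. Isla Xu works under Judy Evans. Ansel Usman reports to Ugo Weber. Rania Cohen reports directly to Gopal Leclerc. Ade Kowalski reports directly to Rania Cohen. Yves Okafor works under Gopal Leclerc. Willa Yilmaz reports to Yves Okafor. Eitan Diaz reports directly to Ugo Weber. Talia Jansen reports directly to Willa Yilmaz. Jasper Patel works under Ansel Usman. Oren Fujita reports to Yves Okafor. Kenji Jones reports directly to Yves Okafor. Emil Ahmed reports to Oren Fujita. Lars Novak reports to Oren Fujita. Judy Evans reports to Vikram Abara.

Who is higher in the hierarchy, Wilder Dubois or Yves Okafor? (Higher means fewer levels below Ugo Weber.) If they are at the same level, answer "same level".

Wilder Dubois is 5 levels below Ugo Weber; Yves Okafor is 3. Yves Okafor is higher.

Yves Okafor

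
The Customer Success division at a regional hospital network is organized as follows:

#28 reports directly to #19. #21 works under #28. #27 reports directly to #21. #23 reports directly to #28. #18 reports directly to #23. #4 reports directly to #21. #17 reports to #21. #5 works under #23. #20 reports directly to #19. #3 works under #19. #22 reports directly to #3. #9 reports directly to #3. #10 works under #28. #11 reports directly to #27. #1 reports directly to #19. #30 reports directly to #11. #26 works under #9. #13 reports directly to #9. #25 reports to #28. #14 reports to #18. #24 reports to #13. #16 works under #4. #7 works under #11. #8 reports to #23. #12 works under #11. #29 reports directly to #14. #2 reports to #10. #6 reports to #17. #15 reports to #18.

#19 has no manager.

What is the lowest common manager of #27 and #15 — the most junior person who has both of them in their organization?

#27's chain of managers is #21, #28, #19. #15's chain of managers is #18, #23, #28, #19. The first manager that appears in both chains is #28.

#28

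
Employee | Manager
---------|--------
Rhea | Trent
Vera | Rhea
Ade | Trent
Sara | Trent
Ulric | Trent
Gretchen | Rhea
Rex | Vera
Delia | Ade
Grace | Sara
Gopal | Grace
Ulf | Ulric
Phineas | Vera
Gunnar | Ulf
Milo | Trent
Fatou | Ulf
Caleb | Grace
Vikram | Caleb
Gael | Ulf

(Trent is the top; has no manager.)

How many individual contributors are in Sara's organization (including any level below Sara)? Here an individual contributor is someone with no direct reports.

2

The people in Sara's organization with no one reporting to them are Vikram, Gopal. That is 2.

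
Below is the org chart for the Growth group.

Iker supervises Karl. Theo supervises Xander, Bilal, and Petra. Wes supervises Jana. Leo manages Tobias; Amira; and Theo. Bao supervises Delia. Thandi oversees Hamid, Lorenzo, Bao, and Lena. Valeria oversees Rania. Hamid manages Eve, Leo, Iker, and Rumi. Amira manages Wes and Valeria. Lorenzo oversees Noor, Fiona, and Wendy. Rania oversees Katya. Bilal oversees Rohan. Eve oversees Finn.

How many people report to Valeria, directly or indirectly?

Valeria directly manages Rania. Under Rania: Katya (1). That's 2 in total.

2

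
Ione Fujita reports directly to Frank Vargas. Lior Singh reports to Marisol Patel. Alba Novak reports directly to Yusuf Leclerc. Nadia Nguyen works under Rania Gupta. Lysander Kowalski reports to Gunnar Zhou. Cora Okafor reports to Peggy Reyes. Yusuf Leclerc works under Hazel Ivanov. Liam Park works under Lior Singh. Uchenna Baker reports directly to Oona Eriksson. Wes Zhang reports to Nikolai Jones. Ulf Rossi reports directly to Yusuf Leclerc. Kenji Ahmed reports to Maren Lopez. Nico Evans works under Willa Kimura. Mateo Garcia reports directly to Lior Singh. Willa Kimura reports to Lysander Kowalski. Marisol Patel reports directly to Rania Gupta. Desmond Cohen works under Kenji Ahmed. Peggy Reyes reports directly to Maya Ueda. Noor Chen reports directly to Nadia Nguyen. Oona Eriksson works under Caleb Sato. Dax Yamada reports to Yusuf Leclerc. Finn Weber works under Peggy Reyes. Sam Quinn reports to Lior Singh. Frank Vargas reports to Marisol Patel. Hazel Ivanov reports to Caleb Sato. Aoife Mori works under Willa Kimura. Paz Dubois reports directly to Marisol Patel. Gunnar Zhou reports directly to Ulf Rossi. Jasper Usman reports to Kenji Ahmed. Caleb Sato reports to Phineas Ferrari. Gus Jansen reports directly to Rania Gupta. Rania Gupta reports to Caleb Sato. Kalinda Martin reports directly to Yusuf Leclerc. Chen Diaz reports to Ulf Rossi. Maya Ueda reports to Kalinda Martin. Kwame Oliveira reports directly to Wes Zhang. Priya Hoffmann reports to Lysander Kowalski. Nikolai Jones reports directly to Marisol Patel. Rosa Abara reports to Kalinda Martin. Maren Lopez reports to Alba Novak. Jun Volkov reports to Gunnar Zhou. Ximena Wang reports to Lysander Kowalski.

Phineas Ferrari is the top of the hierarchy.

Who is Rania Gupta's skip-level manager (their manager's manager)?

Rania Gupta reports to Caleb Sato, and Caleb Sato reports to Phineas Ferrari. So Rania Gupta's skip-level manager is Phineas Ferrari.

Phineas Ferrari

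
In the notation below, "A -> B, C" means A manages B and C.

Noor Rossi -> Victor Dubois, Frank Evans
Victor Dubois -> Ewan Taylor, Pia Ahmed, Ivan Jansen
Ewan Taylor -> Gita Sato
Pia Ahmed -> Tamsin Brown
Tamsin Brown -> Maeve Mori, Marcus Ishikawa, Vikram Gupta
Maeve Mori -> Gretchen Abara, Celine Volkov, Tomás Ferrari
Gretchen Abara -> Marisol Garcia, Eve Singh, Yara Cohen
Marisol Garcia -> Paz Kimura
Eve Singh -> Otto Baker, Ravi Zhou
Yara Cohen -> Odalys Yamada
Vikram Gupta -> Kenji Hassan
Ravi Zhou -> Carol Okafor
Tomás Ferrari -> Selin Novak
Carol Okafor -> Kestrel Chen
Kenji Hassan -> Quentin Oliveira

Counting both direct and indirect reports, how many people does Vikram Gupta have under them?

2

Vikram Gupta directly manages Kenji Hassan. Under Kenji Hassan: Quentin Oliveira (1). That's 2 in total.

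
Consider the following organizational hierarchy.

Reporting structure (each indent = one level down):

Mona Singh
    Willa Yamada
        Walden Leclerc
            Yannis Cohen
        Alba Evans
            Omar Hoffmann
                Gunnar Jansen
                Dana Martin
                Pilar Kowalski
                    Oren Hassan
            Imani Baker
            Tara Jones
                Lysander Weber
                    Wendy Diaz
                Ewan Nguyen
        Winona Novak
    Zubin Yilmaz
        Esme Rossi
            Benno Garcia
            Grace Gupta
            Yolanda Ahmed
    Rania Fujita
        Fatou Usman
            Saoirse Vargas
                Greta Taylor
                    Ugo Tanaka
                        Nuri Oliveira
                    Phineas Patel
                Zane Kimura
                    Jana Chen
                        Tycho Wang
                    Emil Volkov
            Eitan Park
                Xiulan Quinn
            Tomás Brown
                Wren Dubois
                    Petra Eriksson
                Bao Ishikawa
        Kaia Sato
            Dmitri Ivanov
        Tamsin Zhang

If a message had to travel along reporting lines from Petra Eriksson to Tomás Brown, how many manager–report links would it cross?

Petra Eriksson is in Tomás Brown's organization: the chain from Petra Eriksson up to Tomás Brown is Petra Eriksson → Wren Dubois → Tomás Brown, which is 2 links.

2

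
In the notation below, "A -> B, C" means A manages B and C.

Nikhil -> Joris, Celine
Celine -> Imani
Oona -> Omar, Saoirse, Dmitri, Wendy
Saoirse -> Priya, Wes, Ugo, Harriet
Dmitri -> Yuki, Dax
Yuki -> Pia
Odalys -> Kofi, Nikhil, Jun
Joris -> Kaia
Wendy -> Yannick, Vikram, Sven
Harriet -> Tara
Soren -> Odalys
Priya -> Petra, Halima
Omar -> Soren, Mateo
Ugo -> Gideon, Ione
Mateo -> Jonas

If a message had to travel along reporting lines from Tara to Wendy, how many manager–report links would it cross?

4

Tara is 3 levels below Oona, and Wendy is 1 level below Oona (their lowest common manager). The shortest path runs up from Tara to Oona and back down to Wendy: 3 + 1 = 4 links.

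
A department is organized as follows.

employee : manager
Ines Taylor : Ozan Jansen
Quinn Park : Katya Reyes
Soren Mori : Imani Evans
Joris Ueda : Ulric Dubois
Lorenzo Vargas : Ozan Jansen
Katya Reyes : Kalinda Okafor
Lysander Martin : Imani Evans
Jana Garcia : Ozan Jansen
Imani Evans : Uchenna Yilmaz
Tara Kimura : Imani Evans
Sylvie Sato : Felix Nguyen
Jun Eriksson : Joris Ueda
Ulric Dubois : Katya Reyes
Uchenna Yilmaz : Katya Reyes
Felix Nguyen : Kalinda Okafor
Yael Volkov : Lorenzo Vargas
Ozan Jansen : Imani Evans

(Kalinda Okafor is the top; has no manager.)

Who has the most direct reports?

Direct-report counts: Kalinda Okafor has 2; Felix Nguyen has 1; Katya Reyes has 3; Uchenna Yilmaz has 1; Imani Evans has 4; Ozan Jansen has 3; Lorenzo Vargas has 1; Ulric Dubois has 1; Joris Ueda has 1. The largest is 4, held by Imani Evans.

Imani Evans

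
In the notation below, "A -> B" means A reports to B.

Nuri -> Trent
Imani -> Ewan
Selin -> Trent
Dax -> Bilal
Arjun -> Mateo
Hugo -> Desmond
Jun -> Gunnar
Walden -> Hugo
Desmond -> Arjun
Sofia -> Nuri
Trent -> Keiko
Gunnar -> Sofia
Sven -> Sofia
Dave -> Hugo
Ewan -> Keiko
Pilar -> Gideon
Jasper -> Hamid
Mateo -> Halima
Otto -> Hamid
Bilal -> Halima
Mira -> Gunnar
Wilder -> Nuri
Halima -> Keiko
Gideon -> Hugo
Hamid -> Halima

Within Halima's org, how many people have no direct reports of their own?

6

The people in Halima's organization with no one reporting to them are Jasper, Otto, Dax, Dave, Walden, Pilar. That is 6.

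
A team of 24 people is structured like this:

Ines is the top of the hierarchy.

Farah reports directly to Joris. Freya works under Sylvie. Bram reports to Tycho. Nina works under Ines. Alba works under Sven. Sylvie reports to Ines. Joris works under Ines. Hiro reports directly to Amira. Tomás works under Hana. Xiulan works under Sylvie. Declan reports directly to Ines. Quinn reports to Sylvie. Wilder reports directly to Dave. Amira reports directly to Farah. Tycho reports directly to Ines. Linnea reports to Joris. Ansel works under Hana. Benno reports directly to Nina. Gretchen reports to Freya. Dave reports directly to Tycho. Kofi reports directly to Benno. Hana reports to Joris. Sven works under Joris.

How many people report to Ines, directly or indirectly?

Ines directly manages Declan, Nina, Joris, Tycho, Sylvie. Declan has no reports. Under Nina: Benno, Kofi (2). Under Joris: Linnea, Sven, Alba, Farah, Amira, Hiro, Hana, Tomás, Ansel (9). Under Tycho: Bram, Dave, Wilder (3). Under Sylvie: Xiulan, Quinn, Freya, Gretchen (4). So Ines's organization is 5 direct reports plus everyone under them: 1 + 3 + 10 + 4 + 5 = 23.

23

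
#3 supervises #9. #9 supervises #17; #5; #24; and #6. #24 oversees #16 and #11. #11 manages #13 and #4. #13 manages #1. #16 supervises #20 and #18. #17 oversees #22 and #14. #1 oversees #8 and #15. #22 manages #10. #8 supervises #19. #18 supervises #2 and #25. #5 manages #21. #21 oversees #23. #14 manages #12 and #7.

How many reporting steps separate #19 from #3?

7

Chain from #19 up to #3: #19 → #8 → #1 → #13 → #11 → #24 → #9 → #3. That is 7 steps up, so #19 is 7 levels below #3.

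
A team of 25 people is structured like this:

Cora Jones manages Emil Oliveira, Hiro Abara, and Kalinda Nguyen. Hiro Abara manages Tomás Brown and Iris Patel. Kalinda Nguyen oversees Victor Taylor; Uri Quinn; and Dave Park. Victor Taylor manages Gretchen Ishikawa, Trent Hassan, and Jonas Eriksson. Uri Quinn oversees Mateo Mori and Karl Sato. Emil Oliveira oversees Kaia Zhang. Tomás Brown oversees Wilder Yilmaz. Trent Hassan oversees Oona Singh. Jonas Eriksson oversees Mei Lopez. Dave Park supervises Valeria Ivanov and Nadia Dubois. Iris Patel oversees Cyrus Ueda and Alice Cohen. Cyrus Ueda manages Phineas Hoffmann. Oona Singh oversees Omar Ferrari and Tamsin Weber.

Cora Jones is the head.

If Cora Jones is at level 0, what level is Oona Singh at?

Chain from Oona Singh up to Cora Jones: Oona Singh → Trent Hassan → Victor Taylor → Kalinda Nguyen → Cora Jones. That is 4 steps up, so Oona Singh is 4 levels below Cora Jones.

4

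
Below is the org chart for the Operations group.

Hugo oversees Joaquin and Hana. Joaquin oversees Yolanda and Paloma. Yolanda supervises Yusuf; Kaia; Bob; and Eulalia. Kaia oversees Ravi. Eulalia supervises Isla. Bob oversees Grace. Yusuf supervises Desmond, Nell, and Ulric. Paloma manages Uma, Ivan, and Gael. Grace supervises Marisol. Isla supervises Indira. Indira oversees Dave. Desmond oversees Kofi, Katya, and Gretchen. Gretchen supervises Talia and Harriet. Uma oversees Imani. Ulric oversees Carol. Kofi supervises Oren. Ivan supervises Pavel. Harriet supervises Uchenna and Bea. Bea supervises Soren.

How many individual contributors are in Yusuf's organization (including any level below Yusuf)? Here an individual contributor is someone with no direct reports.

7

The people in Yusuf's organization with no one reporting to them are Carol, Nell, Oren, Uchenna, Soren, Talia, Katya. That is 7.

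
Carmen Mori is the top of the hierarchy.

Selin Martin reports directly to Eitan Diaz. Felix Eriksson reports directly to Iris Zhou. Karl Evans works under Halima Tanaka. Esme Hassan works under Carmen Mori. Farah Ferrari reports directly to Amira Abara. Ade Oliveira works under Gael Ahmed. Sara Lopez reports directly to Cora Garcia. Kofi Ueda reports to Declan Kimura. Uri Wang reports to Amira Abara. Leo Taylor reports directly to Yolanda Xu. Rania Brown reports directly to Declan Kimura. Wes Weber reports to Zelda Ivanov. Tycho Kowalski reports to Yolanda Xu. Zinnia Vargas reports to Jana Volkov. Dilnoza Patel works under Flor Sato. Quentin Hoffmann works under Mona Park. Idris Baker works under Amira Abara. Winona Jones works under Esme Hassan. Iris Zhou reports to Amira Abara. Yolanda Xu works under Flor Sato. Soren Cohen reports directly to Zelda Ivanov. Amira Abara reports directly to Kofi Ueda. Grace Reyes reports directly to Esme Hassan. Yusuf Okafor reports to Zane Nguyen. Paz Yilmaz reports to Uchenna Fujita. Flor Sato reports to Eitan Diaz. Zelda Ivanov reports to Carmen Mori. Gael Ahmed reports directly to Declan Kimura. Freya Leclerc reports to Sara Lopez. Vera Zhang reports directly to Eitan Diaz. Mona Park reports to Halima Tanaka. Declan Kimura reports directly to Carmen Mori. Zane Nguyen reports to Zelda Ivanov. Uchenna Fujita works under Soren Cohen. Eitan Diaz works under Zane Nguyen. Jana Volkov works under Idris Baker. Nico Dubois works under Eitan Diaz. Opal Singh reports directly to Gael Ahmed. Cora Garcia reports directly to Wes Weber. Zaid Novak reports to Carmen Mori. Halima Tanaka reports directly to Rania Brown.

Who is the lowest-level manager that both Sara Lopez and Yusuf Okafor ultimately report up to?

Sara Lopez's chain of managers is Cora Garcia, Wes Weber, Zelda Ivanov, Carmen Mori. Yusuf Okafor's chain of managers is Zane Nguyen, Zelda Ivanov, Carmen Mori. The first manager that appears in both chains is Zelda Ivanov.

Zelda Ivanov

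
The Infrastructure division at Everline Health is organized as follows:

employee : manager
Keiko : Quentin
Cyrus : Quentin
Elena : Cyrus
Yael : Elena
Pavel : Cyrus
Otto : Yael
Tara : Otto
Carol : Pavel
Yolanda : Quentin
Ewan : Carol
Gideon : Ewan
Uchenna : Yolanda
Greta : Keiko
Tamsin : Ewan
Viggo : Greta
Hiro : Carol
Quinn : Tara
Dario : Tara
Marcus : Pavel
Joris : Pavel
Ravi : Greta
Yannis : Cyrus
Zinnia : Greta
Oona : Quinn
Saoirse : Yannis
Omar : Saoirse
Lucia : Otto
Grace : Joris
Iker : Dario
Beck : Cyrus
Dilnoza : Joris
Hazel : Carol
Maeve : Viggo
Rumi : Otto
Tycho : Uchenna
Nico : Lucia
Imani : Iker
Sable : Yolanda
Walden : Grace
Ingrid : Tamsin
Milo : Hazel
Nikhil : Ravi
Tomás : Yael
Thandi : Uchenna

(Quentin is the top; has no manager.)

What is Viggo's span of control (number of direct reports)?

Viggo directly manages Maeve. That is 1 direct report.

1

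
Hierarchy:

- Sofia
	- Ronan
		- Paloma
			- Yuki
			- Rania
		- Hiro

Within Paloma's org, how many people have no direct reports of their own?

2

The people in Paloma's organization with no one reporting to them are Rania, Yuki. That is 2.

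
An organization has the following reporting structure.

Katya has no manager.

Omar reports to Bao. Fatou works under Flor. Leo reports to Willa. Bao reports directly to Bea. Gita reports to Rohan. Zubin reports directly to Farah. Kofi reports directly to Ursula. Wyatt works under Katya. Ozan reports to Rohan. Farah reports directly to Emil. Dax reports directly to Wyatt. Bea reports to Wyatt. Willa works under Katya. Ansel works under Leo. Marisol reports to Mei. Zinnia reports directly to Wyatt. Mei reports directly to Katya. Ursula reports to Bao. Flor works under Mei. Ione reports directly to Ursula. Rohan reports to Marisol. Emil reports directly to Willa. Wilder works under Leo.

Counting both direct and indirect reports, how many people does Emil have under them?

2

Emil directly manages Farah. Under Farah: Zubin (1). That's 2 in total.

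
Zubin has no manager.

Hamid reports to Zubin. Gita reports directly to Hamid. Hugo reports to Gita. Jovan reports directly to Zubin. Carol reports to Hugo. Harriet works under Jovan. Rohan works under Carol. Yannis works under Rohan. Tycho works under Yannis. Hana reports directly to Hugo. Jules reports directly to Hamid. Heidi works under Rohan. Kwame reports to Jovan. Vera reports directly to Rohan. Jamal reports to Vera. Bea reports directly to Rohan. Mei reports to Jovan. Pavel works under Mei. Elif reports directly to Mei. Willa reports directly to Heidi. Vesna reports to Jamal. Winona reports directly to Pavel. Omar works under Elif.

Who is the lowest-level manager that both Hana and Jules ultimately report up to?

Hamid

Hana's chain of managers is Hugo, Gita, Hamid, Zubin. Jules's chain of managers is Hamid, Zubin. The first manager that appears in both chains is Hamid.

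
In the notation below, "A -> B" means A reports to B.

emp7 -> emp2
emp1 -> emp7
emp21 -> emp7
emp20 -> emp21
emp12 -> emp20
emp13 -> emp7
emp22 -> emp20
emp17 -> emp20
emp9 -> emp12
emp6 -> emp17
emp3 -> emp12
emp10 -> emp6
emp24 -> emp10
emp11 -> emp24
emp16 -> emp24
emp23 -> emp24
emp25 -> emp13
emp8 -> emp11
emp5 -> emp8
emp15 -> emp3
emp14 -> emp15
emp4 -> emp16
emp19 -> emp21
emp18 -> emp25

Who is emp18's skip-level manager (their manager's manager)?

emp18 reports to emp25, and emp25 reports to emp13. So emp18's skip-level manager is emp13.

emp13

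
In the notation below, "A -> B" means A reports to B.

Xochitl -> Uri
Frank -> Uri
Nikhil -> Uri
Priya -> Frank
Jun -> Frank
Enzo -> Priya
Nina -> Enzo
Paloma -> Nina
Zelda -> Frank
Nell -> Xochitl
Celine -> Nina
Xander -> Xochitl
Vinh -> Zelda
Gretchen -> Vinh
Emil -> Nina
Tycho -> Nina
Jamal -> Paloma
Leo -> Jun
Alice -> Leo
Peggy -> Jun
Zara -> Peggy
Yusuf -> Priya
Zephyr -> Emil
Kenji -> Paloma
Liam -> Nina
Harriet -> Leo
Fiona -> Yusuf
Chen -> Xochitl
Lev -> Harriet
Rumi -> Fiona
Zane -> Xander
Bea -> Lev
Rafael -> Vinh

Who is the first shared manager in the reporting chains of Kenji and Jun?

Kenji's chain of managers is Paloma, Nina, Enzo, Priya, Frank, Uri. Jun's chain of managers is Frank, Uri. The first manager that appears in both chains is Frank.

Frank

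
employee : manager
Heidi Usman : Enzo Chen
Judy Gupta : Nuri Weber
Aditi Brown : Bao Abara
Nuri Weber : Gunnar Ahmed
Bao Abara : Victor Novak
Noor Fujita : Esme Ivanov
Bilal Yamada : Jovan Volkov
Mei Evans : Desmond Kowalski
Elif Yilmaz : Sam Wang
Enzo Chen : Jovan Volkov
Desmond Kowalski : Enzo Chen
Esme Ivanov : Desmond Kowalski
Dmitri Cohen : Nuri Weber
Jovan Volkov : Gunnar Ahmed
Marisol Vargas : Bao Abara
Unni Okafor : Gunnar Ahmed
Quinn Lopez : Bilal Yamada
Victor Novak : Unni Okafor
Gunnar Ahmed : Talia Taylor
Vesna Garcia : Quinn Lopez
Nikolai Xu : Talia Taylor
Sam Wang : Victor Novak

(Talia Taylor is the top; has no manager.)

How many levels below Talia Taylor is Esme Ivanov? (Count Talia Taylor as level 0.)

5

Chain from Esme Ivanov up to Talia Taylor: Esme Ivanov → Desmond Kowalski → Enzo Chen → Jovan Volkov → Gunnar Ahmed → Talia Taylor. That is 5 steps up, so Esme Ivanov is 5 levels below Talia Taylor.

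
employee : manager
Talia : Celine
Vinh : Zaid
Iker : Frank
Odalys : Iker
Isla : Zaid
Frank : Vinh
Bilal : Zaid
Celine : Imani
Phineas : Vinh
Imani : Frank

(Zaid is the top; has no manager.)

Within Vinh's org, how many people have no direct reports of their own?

The people in Vinh's organization with no one reporting to them are Phineas, Odalys, Talia. That is 3.

3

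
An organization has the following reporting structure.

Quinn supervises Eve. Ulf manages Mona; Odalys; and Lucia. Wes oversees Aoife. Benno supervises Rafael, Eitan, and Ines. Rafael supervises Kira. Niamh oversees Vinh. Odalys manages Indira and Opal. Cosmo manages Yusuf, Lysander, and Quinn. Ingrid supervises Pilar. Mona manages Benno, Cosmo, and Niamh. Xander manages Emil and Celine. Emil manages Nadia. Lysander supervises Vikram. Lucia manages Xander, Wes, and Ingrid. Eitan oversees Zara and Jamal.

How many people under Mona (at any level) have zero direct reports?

8

The people in Mona's organization with no one reporting to them are Vinh, Eve, Vikram, Yusuf, Kira, Ines, Zara, Jamal. That is 8.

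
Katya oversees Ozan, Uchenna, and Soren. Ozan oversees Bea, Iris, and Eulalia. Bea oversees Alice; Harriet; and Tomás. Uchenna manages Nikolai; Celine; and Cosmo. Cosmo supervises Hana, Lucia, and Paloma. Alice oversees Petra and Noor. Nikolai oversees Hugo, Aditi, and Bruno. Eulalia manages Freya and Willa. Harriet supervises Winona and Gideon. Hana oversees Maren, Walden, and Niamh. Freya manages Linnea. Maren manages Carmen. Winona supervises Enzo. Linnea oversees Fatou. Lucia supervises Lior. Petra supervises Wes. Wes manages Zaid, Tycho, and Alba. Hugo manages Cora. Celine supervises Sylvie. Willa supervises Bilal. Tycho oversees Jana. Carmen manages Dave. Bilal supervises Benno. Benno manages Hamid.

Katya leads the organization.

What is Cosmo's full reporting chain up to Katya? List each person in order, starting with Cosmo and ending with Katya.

Cosmo -> Uchenna -> Katya

Cosmo reports to Uchenna. Uchenna reports to Katya. Katya is at the top.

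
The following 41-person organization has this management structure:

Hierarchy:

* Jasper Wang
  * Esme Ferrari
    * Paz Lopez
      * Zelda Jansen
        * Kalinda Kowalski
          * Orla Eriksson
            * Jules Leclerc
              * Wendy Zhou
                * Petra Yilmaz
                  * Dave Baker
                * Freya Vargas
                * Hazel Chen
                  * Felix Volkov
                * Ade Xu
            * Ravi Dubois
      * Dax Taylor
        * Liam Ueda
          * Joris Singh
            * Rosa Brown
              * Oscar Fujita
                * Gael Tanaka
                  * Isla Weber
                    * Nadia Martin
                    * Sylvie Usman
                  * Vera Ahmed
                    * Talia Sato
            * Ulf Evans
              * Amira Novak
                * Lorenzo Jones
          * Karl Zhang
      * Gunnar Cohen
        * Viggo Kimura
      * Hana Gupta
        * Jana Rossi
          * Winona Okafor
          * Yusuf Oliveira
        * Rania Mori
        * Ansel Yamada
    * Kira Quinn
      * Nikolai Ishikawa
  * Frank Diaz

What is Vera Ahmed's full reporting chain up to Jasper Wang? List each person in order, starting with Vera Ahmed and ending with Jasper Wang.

Vera Ahmed reports to Gael Tanaka. Gael Tanaka reports to Oscar Fujita. Oscar Fujita reports to Rosa Brown. Rosa Brown reports to Joris Singh. Joris Singh reports to Liam Ueda. Liam Ueda reports to Dax Taylor. Dax Taylor reports to Paz Lopez. Paz Lopez reports to Esme Ferrari. Esme Ferrari reports to Jasper Wang. Jasper Wang is at the top.

Vera Ahmed -> Gael Tanaka -> Oscar Fujita -> Rosa Brown -> Joris Singh -> Liam Ueda -> Dax Taylor -> Paz Lopez -> Esme Ferrari -> Jasper Wang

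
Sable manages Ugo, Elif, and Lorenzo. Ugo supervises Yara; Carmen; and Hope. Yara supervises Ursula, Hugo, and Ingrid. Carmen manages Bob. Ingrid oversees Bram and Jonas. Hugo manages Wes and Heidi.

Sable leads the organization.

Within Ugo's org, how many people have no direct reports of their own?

The people in Ugo's organization with no one reporting to them are Hope, Bob, Ursula, Heidi, Wes, Jonas, Bram. That is 7.

7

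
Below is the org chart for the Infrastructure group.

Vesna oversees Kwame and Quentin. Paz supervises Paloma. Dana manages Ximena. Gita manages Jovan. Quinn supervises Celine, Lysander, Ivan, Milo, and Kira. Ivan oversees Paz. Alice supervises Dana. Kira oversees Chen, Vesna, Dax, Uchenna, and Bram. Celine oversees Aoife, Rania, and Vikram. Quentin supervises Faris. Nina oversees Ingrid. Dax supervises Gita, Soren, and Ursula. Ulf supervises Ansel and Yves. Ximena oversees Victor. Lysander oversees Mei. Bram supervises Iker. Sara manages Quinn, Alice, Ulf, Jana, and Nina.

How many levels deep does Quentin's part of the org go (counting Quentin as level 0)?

1

The longest chain under Quentin runs Quentin → Faris, which is 1 level below Quentin.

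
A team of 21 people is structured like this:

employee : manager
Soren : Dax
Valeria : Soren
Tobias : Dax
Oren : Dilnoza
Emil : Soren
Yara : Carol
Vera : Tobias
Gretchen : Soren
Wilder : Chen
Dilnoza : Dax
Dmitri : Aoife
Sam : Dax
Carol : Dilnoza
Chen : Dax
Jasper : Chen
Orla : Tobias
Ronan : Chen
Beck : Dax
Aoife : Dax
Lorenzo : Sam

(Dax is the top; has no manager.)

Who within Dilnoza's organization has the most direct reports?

Dilnoza

Direct-report counts within Dilnoza's organization: Dilnoza has 2; Carol has 1. The largest is 2, held by Dilnoza.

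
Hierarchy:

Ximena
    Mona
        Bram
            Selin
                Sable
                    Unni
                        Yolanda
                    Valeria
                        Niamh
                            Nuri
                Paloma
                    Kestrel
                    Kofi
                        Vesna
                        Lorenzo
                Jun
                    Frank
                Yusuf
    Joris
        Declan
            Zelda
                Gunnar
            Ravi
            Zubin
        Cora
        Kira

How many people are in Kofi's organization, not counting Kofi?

Kofi directly manages Vesna, Lorenzo. Vesna has no reports. Lorenzo has no reports. So Kofi's organization is 2 direct reports plus everyone under them: 1 + 1 = 2.

2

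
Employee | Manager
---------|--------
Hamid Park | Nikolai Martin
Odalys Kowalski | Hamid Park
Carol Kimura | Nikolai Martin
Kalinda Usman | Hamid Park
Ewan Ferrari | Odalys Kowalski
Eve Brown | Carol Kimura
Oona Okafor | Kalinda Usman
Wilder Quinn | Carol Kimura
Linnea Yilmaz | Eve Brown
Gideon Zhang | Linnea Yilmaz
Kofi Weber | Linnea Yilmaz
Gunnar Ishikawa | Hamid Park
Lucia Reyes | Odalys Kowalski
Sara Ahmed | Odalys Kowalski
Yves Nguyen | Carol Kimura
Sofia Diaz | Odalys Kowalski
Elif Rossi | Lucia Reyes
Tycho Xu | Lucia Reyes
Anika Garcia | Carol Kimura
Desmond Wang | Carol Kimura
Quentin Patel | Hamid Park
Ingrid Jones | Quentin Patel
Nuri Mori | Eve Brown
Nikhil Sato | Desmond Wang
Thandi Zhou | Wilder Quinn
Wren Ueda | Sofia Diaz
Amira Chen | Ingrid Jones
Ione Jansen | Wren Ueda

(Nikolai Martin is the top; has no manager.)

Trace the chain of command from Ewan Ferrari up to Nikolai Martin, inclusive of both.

Ewan Ferrari reports to Odalys Kowalski. Odalys Kowalski reports to Hamid Park. Hamid Park reports to Nikolai Martin. Nikolai Martin is at the top.

Ewan Ferrari -> Odalys Kowalski -> Hamid Park -> Nikolai Martin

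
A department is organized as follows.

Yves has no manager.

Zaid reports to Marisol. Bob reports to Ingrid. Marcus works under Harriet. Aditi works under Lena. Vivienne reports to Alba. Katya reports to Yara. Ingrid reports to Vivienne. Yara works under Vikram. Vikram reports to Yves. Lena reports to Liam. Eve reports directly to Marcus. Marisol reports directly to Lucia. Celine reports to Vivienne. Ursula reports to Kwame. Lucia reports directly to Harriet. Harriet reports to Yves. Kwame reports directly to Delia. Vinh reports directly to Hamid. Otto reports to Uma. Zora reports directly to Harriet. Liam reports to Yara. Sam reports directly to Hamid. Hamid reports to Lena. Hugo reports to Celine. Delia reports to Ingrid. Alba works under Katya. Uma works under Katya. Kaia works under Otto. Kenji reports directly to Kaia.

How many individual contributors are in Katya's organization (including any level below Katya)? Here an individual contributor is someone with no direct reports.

4

The people in Katya's organization with no one reporting to them are Hugo, Bob, Ursula, Kenji. That is 4.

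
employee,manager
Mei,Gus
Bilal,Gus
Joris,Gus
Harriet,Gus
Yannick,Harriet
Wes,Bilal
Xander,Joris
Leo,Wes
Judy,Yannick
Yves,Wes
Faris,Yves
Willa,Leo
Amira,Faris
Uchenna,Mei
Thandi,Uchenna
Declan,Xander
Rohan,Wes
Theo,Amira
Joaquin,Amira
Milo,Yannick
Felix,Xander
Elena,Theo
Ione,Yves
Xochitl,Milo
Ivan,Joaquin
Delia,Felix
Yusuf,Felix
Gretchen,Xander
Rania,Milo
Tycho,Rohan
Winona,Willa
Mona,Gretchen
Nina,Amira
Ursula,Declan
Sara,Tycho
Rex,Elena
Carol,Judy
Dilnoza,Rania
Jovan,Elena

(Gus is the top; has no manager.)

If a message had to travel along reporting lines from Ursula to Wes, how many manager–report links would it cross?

6

Ursula is 4 levels below Gus, and Wes is 2 levels below Gus (their lowest common manager). The shortest path runs up from Ursula to Gus and back down to Wes: 4 + 2 = 6 links.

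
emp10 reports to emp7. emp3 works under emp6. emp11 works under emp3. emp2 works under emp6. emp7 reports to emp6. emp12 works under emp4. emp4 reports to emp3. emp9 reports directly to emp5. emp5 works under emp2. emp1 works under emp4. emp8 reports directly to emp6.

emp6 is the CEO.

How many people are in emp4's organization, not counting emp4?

2

emp4 directly manages emp1, emp12. emp1 has no reports. emp12 has no reports. So emp4's organization is 2 direct reports plus everyone under them: 1 + 1 = 2.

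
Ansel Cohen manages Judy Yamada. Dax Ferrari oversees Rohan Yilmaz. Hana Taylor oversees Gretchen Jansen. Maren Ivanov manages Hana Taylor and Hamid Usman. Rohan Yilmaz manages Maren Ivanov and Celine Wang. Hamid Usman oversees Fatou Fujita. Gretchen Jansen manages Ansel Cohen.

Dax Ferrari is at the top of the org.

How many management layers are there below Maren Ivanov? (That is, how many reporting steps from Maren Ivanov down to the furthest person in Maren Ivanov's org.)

4

The longest chain under Maren Ivanov runs Maren Ivanov → Hana Taylor → Gretchen Jansen → Ansel Cohen → Judy Yamada, which is 4 levels below Maren Ivanov.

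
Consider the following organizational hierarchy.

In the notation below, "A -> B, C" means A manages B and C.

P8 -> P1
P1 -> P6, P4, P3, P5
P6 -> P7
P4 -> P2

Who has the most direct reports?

P1

Direct-report counts: P8 has 1; P1 has 4; P4 has 1; P6 has 1. The largest is 4, held by P1.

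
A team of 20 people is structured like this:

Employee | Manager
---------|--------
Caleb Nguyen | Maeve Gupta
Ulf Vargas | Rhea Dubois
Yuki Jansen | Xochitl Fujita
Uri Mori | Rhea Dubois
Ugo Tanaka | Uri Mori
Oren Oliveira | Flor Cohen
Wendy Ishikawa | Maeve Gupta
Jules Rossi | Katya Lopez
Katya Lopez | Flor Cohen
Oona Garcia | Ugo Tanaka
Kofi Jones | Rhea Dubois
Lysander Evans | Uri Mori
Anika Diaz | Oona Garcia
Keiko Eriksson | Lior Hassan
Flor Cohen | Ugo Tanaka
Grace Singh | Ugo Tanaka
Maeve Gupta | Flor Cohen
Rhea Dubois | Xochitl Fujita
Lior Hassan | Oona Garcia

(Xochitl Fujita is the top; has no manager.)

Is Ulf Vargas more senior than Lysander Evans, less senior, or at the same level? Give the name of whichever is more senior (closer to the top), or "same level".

Ulf Vargas is 2 levels below Xochitl Fujita; Lysander Evans is 3. Ulf Vargas is higher.

Ulf Vargas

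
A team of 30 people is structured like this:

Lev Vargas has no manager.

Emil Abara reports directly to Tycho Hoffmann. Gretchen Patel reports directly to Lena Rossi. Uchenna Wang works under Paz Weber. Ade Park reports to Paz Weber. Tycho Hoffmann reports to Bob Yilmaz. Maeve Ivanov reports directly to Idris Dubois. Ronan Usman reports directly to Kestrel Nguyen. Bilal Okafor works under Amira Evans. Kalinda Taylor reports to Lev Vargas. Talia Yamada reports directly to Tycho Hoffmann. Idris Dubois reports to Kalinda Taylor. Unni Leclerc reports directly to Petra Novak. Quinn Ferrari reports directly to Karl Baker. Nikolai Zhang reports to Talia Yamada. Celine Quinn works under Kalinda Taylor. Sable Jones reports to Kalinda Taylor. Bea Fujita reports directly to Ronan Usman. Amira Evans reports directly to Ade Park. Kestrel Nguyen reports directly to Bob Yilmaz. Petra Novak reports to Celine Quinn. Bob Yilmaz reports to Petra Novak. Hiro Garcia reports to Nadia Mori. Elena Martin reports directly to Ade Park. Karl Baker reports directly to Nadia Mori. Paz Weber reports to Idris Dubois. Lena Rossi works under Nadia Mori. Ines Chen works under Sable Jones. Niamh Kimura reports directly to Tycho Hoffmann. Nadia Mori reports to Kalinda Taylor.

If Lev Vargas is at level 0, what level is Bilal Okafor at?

Chain from Bilal Okafor up to Lev Vargas: Bilal Okafor → Amira Evans → Ade Park → Paz Weber → Idris Dubois → Kalinda Taylor → Lev Vargas. That is 6 steps up, so Bilal Okafor is 6 levels below Lev Vargas.

6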